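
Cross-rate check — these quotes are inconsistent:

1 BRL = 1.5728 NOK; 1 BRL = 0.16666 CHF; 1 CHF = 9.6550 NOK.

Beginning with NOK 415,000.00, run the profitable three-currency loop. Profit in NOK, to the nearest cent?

Profit: NOK 9,578.75

Profitable loop is NOK → BRL → CHF → NOK:
NOK 415,000.00 ÷ 1.5728 = BRL 263,860.63
BRL 263,860.63 × 0.16666 = CHF 43,975.01
CHF 43,975.01 × 9.6550 = NOK 424,578.75
Profit = NOK 424,578.75 − NOK 415,000.00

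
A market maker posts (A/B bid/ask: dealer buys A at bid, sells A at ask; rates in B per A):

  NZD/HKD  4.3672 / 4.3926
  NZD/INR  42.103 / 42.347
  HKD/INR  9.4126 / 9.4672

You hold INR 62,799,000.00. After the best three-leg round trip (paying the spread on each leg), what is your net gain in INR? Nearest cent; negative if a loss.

Net profit: INR 781,298.29

Best loop INR → HKD → NZD → INR:
INR 62,799,000.00 ÷ 9.4672 (buy HKD at ask) = HKD 6,633,323.47
HKD 6,633,323.47 ÷ 4.3926 (buy NZD at ask) = NZD 1,510,113.25
NZD 1,510,113.25 × 42.103 (sell NZD at bid) = INR 63,580,298.29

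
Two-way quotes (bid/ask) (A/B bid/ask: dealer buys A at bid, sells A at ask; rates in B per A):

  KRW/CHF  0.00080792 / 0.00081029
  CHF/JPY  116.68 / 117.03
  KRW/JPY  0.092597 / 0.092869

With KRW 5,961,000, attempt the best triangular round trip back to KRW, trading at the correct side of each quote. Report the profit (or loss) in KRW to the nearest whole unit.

Best loop KRW → CHF → JPY → KRW:
KRW 5,961,000 × 0.00080792 (sell KRW at bid) = CHF 4,816.01
CHF 4,816.01 × 116.68 (sell CHF at bid) = JPY 561,932
JPY 561,932 ÷ 0.092869 (buy KRW at ask) = KRW 6,050,805

Net profit: KRW 89,805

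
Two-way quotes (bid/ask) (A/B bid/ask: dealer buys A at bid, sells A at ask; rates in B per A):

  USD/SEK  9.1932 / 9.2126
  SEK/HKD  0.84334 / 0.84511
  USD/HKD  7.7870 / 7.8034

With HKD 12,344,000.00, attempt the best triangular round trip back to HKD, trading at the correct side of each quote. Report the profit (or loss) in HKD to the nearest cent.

Net profit: HKD 2,123.93

Best loop HKD → SEK → USD → HKD:
HKD 12,344,000.00 ÷ 0.84511 (buy SEK at ask) = SEK 14,606,382.60
SEK 14,606,382.60 ÷ 9.2126 (buy USD at ask) = USD 1,585,478.87
USD 1,585,478.87 × 7.7870 (sell USD at bid) = HKD 12,346,123.93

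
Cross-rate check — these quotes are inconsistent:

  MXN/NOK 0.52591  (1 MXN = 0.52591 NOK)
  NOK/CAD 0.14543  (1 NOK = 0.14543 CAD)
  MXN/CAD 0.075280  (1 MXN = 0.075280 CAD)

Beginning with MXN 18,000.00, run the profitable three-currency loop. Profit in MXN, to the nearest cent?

Profitable loop is MXN → NOK → CAD → MXN:
MXN 18,000.00 × 0.52591 = NOK 9,466.38
NOK 9,466.38 × 0.14543 = CAD 1,376.70
CAD 1,376.70 ÷ 0.075280 = MXN 18,287.67
Profit = MXN 18,287.67 − MXN 18,000.00

Profit: MXN 287.67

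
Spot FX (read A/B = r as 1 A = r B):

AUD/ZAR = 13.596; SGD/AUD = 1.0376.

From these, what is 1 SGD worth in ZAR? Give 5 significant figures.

1 SGD × 1.0376 = 1.0376 AUD
1.0376 AUD × 13.596 = 14.1072 ZAR

SGD/ZAR = 14.107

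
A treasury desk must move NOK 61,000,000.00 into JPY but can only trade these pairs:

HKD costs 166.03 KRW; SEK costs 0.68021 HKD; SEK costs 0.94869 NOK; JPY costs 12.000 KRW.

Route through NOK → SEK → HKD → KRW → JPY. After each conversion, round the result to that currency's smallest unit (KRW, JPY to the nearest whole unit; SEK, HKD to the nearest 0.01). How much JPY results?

JPY 605,137,193

NOK 61,000,000.00 ÷ 0.94869 = SEK 64,299,191.52
SEK 64,299,191.52 × 0.68021 = HKD 43,736,953.06
HKD 43,736,953.06 × 166.03 = KRW 7,261,646,317
KRW 7,261,646,317 ÷ 12.000 = JPY 605,137,193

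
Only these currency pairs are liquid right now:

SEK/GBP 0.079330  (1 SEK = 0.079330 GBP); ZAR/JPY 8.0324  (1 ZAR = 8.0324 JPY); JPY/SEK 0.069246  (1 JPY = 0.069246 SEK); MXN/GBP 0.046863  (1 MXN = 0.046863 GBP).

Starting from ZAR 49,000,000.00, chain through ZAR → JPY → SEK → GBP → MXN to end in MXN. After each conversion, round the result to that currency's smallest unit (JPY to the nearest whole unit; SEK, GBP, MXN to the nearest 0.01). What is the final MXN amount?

ZAR 49,000,000.00 × 8.0324 = JPY 393,587,600
JPY 393,587,600 × 0.069246 = SEK 27,254,366.95
SEK 27,254,366.95 × 0.079330 = GBP 2,162,088.93
GBP 2,162,088.93 ÷ 0.046863 = MXN 46,136,374.75

MXN 46,136,374.75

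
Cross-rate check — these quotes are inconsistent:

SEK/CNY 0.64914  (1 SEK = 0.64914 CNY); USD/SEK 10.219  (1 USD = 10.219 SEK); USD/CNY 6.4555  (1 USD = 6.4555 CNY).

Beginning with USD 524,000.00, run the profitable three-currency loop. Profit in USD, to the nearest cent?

Profit: USD 14,453.46

Profitable loop is USD → SEK → CNY → USD:
USD 524,000.00 × 10.219 = SEK 5,354,756.00
SEK 5,354,756.00 × 0.64914 = CNY 3,475,986.31
CNY 3,475,986.31 ÷ 6.4555 = USD 538,453.46
Profit = USD 538,453.46 − USD 524,000.00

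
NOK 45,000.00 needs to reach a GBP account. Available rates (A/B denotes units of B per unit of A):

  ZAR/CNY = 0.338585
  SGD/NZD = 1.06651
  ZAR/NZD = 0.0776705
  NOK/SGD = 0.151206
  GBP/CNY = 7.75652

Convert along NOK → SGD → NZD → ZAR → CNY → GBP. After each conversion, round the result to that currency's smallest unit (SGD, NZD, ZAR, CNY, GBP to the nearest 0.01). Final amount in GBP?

NOK 45,000.00 × 0.151206 = SGD 6,804.27
SGD 6,804.27 × 1.06651 = NZD 7,256.82
NZD 7,256.82 ÷ 0.0776705 = ZAR 93,430.84
ZAR 93,430.84 × 0.338585 = CNY 31,634.28
CNY 31,634.28 ÷ 7.75652 = GBP 4,078.41

GBP 4,078.41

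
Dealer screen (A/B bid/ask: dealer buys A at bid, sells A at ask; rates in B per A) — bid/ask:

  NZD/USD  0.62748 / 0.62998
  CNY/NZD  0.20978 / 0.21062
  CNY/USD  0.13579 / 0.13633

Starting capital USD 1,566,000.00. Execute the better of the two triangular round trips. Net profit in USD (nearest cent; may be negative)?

Net profit: USD 36,629.66

Best loop USD → NZD → CNY → USD:
USD 1,566,000.00 ÷ 0.62998 (buy NZD at ask) = NZD 2,485,793.20
NZD 2,485,793.20 ÷ 0.21062 (buy CNY at ask) = CNY 11,802,265.69
CNY 11,802,265.69 × 0.13579 (sell CNY at bid) = USD 1,602,629.66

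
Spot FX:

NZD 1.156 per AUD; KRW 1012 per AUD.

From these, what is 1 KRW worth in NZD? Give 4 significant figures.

KRW/NZD = 0.001142

1 KRW ÷ 1012 = 0.000988142 AUD
0.000988142 AUD × 1.156 = 0.00114229 NZD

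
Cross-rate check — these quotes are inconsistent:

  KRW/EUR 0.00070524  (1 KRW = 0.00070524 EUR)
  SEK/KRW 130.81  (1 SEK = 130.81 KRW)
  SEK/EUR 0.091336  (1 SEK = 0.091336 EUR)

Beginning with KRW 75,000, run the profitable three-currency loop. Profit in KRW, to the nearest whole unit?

Profit: KRW 753

Profitable loop is KRW → EUR → SEK → KRW:
KRW 75,000 × 0.00070524 = EUR 52.89
EUR 52.89 ÷ 0.091336 = SEK 579.10
SEK 579.10 × 130.81 = KRW 75,753
Profit = KRW 75,753 − KRW 75,000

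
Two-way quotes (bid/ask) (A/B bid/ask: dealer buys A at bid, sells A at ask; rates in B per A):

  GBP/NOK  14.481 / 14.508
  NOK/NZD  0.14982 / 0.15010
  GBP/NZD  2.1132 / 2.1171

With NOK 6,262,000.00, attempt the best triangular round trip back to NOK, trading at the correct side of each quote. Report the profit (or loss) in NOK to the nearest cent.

Best loop NOK → NZD → GBP → NOK:
NOK 6,262,000.00 × 0.14982 (sell NOK at bid) = NZD 938,172.84
NZD 938,172.84 ÷ 2.1171 (buy GBP at ask) = GBP 443,140.54
GBP 443,140.54 × 14.481 (sell GBP at bid) = NOK 6,417,118.18

Net profit: NOK 155,118.18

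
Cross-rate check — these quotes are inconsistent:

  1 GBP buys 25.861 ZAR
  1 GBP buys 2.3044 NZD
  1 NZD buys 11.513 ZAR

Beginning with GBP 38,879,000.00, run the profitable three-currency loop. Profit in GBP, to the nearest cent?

Profitable loop is GBP → NZD → ZAR → GBP:
GBP 38,879,000.00 × 2.3044 = NZD 89,592,767.60
NZD 89,592,767.60 × 11.513 = ZAR 1,031,481,533.38
ZAR 1,031,481,533.38 ÷ 25.861 = GBP 39,885,601.23
Profit = GBP 39,885,601.23 − GBP 38,879,000.00

Profit: GBP 1,006,601.23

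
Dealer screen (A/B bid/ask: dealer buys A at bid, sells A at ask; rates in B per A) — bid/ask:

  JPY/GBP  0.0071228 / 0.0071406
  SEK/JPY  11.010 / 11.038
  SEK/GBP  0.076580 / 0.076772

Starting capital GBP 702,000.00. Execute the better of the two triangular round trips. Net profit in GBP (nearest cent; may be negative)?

Net profit: GBP 15,087.79

Best loop GBP → SEK → JPY → GBP:
GBP 702,000.00 ÷ 0.076772 (buy SEK at ask) = SEK 9,143,958.73
SEK 9,143,958.73 × 11.010 (sell SEK at bid) = JPY 100,674,986
JPY 100,674,986 × 0.0071228 (sell JPY at bid) = GBP 717,087.79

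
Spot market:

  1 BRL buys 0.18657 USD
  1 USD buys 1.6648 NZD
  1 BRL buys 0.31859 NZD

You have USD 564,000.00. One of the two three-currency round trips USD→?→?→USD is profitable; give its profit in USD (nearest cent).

Profit: USD 14,505.33

Profitable loop is USD → BRL → NZD → USD:
USD 564,000.00 ÷ 0.18657 = BRL 3,022,994.05
BRL 3,022,994.05 × 0.31859 = NZD 963,095.67
NZD 963,095.67 ÷ 1.6648 = USD 578,505.33
Profit = USD 578,505.33 − USD 564,000.00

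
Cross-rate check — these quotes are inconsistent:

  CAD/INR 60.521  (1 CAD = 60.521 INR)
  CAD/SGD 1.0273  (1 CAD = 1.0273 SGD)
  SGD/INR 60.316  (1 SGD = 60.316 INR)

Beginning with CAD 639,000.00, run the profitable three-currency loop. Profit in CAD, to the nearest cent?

Profitable loop is CAD → SGD → INR → CAD:
CAD 639,000.00 × 1.0273 = SGD 656,444.70
SGD 656,444.70 × 60.316 = INR 39,594,118.53
INR 39,594,118.53 ÷ 60.521 = CAD 654,221.16
Profit = CAD 654,221.16 − CAD 639,000.00

Profit: CAD 15,221.16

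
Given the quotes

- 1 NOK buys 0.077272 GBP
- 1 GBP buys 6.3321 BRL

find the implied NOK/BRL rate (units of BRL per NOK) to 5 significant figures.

1 NOK × 0.077272 = 0.077272 GBP
0.077272 GBP × 6.3321 = 0.489294 BRL

NOK/BRL = 0.48929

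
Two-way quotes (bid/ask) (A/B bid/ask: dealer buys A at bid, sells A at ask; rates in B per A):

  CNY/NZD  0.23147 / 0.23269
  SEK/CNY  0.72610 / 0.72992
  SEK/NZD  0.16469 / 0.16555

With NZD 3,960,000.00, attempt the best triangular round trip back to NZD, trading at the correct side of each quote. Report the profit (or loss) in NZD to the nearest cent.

Best loop NZD → SEK → CNY → NZD:
NZD 3,960,000.00 ÷ 0.16555 (buy SEK at ask) = SEK 23,920,265.78
SEK 23,920,265.78 × 0.72610 (sell SEK at bid) = CNY 17,368,504.98
CNY 17,368,504.98 × 0.23147 (sell CNY at bid) = NZD 4,020,287.85

Net profit: NZD 60,287.85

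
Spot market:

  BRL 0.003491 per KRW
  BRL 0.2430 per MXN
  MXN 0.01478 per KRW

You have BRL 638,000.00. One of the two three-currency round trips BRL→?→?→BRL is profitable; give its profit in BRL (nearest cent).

Profitable loop is BRL → KRW → MXN → BRL:
BRL 638,000.00 ÷ 0.003491 = KRW 182,755,657
KRW 182,755,657 × 0.01478 = MXN 2,701,128.62
MXN 2,701,128.62 × 0.2430 = BRL 656,374.25
Profit = BRL 656,374.25 − BRL 638,000.00

Profit: BRL 18,374.25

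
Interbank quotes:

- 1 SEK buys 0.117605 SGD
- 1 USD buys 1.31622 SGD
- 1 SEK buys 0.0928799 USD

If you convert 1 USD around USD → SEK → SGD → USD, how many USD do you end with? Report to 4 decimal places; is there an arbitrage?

0.9620 (arbitrage exists)

Around USD → SEK → SGD → USD: 1 ÷ 0.0928799 × 0.117605 ÷ 1.31622 = 0.962001
Product < 1; profitable direction is USD → SGD → SEK → USD.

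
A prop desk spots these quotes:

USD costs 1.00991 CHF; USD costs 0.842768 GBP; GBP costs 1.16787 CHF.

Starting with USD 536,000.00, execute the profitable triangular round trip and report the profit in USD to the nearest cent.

Profit: USD 13,977.50

Profitable loop is USD → CHF → GBP → USD:
USD 536,000.00 × 1.00991 = CHF 541,311.76
CHF 541,311.76 ÷ 1.16787 = GBP 463,503.44
GBP 463,503.44 ÷ 0.842768 = USD 549,977.50
Profit = USD 549,977.50 − USD 536,000.00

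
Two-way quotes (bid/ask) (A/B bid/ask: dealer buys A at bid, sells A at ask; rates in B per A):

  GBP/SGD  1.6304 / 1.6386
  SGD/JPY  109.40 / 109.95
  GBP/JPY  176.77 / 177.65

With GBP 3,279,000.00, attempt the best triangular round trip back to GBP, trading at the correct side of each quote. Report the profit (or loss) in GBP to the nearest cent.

Net profit: GBP 13,211.24

Best loop GBP → SGD → JPY → GBP:
GBP 3,279,000.00 × 1.6304 (sell GBP at bid) = SGD 5,346,081.60
SGD 5,346,081.60 × 109.40 (sell SGD at bid) = JPY 584,861,327
JPY 584,861,327 ÷ 177.65 (buy GBP at ask) = GBP 3,292,211.24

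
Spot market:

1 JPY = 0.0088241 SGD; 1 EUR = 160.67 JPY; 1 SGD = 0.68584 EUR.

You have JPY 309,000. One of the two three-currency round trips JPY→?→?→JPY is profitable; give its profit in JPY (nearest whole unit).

Profit: JPY 8,783

Profitable loop is JPY → EUR → SGD → JPY:
JPY 309,000 ÷ 160.67 = EUR 1,923.20
EUR 1,923.20 ÷ 0.68584 = SGD 2,804.15
SGD 2,804.15 ÷ 0.0088241 = JPY 317,783
Profit = JPY 317,783 − JPY 309,000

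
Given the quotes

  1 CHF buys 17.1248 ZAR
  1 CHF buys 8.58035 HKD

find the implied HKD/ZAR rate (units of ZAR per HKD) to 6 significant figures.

1 HKD ÷ 8.58035 = 0.116545 CHF
0.116545 CHF × 17.1248 = 1.99582 ZAR

HKD/ZAR = 1.99582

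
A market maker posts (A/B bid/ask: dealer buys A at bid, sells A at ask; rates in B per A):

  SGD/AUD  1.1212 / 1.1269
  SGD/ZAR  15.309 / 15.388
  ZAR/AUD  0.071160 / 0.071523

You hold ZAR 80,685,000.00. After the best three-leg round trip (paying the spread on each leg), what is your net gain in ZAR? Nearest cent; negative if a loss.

Net profit: ZAR 1,510,490.67

Best loop ZAR → SGD → AUD → ZAR:
ZAR 80,685,000.00 ÷ 15.388 (buy SGD at ask) = SGD 5,243,371.46
SGD 5,243,371.46 × 1.1212 (sell SGD at bid) = AUD 5,878,868.08
AUD 5,878,868.08 ÷ 0.071523 (buy ZAR at ask) = ZAR 82,195,490.67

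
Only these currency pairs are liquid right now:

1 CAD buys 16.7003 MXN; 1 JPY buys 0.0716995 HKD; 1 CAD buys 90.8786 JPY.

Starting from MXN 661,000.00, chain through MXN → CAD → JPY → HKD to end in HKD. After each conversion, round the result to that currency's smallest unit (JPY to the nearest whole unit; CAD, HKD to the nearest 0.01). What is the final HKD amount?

HKD 257,902.17

MXN 661,000.00 ÷ 16.7003 = CAD 39,580.13
CAD 39,580.13 × 90.8786 = JPY 3,596,987
JPY 3,596,987 × 0.0716995 = HKD 257,902.17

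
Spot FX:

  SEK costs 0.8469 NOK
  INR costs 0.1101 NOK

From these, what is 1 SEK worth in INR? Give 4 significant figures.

SEK/INR = 7.692

1 SEK × 0.8469 = 0.8469 NOK
0.8469 NOK ÷ 0.1101 = 7.6921 INR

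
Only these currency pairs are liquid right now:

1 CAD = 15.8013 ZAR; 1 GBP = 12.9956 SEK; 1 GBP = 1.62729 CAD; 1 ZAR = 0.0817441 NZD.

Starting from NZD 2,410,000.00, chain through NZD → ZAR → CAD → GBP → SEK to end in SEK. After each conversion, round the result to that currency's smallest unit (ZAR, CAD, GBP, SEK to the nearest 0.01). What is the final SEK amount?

NZD 2,410,000.00 ÷ 0.0817441 = ZAR 29,482,250.10
ZAR 29,482,250.10 ÷ 15.8013 = CAD 1,865,811.68
CAD 1,865,811.68 ÷ 1.62729 = GBP 1,146,576.01
GBP 1,146,576.01 × 12.9956 = SEK 14,900,443.20

SEK 14,900,443.20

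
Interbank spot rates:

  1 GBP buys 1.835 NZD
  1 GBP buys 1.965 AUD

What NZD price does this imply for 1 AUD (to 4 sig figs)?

1 AUD ÷ 1.965 = 0.508906 GBP
0.508906 GBP × 1.835 = 0.933842 NZD

AUD/NZD = 0.9338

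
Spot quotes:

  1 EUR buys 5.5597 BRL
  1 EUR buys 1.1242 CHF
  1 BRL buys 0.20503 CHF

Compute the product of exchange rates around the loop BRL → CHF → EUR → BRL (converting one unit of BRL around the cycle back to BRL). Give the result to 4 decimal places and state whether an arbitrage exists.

Around BRL → CHF → EUR → BRL: 1 × 0.20503 ÷ 1.1242 × 5.5597 = 1.013970
Product > 1; profitable direction is BRL → CHF → EUR → BRL.

1.0140 (arbitrage exists)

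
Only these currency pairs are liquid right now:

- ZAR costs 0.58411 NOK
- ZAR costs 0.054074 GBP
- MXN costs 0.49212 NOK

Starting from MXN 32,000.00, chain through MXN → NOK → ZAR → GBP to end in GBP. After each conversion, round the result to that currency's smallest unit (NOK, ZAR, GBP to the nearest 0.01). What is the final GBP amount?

MXN 32,000.00 × 0.49212 = NOK 15,747.84
NOK 15,747.84 ÷ 0.58411 = ZAR 26,960.40
ZAR 26,960.40 × 0.054074 = GBP 1,457.86

GBP 1,457.86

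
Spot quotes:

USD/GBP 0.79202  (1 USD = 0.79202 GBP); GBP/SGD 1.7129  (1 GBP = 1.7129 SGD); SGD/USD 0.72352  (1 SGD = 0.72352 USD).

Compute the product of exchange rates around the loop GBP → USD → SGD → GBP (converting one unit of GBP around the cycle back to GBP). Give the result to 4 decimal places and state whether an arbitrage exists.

Around GBP → USD → SGD → GBP: 1 ÷ 0.79202 ÷ 0.72352 ÷ 1.7129 = 1.018782
Product > 1; profitable direction is GBP → USD → SGD → GBP.

1.0188 (arbitrage exists)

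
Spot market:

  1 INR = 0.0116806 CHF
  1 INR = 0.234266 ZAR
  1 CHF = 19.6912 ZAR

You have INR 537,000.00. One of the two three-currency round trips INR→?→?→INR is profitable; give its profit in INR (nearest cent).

Profitable loop is INR → ZAR → CHF → INR:
INR 537,000.00 × 0.234266 = ZAR 125,800.84
ZAR 125,800.84 ÷ 19.6912 = CHF 6,388.68
CHF 6,388.68 ÷ 0.0116806 = INR 546,948.22
Profit = INR 546,948.22 − INR 537,000.00

Profit: INR 9,948.22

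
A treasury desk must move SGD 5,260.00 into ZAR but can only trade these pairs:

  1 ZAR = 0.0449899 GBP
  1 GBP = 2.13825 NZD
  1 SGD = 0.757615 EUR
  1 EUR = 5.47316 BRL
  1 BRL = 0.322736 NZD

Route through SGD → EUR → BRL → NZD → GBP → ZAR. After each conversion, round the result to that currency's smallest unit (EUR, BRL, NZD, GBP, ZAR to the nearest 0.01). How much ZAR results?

ZAR 73,172.20

SGD 5,260.00 × 0.757615 = EUR 3,985.05
EUR 3,985.05 × 5.47316 = BRL 21,810.82
BRL 21,810.82 × 0.322736 = NZD 7,039.14
NZD 7,039.14 ÷ 2.13825 = GBP 3,292.01
GBP 3,292.01 ÷ 0.0449899 = ZAR 73,172.20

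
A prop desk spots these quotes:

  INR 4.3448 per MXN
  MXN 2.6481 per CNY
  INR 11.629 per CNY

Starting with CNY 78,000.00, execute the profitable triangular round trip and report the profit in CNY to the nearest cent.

Profitable loop is CNY → INR → MXN → CNY:
CNY 78,000.00 × 11.629 = INR 907,062.00
INR 907,062.00 ÷ 4.3448 = MXN 208,769.56
MXN 208,769.56 ÷ 2.6481 = CNY 78,837.49
Profit = CNY 78,837.49 − CNY 78,000.00

Profit: CNY 837.49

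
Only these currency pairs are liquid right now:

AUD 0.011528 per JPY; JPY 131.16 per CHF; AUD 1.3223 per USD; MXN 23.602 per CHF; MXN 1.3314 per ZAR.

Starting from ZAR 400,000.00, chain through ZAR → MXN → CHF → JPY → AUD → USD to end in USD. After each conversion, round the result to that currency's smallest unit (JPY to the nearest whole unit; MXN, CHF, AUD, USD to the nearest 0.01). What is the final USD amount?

ZAR 400,000.00 × 1.3314 = MXN 532,560.00
MXN 532,560.00 ÷ 23.602 = CHF 22,564.19
CHF 22,564.19 × 131.16 = JPY 2,959,519
JPY 2,959,519 × 0.011528 = AUD 34,117.34
AUD 34,117.34 ÷ 1.3223 = USD 25,801.51

USD 25,801.51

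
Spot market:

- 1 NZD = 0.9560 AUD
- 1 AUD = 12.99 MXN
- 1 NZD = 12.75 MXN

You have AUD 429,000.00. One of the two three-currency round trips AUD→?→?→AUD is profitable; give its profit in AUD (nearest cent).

Profitable loop is AUD → NZD → MXN → AUD:
AUD 429,000.00 ÷ 0.9560 = NZD 448,744.77
NZD 448,744.77 × 12.75 = MXN 5,721,495.82
MXN 5,721,495.82 ÷ 12.99 = AUD 440,453.87
Profit = AUD 440,453.87 − AUD 429,000.00

Profit: AUD 11,453.87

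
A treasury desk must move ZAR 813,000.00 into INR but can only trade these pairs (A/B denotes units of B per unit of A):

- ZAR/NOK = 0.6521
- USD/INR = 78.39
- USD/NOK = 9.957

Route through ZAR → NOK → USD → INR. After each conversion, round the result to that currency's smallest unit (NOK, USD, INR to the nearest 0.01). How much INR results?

INR 4,173,850.47

ZAR 813,000.00 × 0.6521 = NOK 530,157.30
NOK 530,157.30 ÷ 9.957 = USD 53,244.68
USD 53,244.68 × 78.39 = INR 4,173,850.47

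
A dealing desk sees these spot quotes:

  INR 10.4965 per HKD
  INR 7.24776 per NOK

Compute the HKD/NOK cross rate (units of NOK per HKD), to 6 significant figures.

1 HKD × 10.4965 = 10.4965 INR
10.4965 INR ÷ 7.24776 = 1.44824 NOK

HKD/NOK = 1.44824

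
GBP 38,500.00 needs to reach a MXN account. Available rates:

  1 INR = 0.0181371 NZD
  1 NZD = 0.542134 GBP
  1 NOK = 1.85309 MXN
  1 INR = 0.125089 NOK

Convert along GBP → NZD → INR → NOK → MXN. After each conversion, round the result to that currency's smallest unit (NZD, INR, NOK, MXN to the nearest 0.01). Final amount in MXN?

MXN 907,615.39

GBP 38,500.00 ÷ 0.542134 = NZD 71,015.65
NZD 71,015.65 ÷ 0.0181371 = INR 3,915,490.90
INR 3,915,490.90 × 0.125089 = NOK 489,784.84
NOK 489,784.84 × 1.85309 = MXN 907,615.39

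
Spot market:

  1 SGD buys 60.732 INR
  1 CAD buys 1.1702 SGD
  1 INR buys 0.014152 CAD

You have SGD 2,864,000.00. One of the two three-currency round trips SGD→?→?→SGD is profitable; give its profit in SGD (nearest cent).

Profitable loop is SGD → INR → CAD → SGD:
SGD 2,864,000.00 × 60.732 = INR 173,936,448.00
INR 173,936,448.00 × 0.014152 = CAD 2,461,548.61
CAD 2,461,548.61 × 1.1702 = SGD 2,880,504.19
Profit = SGD 2,880,504.19 − SGD 2,864,000.00

Profit: SGD 16,504.19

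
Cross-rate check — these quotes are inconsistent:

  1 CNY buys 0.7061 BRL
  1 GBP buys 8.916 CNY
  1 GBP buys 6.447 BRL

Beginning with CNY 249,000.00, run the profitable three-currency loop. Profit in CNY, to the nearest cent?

Profit: CNY 5,988.59

Profitable loop is CNY → GBP → BRL → CNY:
CNY 249,000.00 ÷ 8.916 = GBP 27,927.32
GBP 27,927.32 × 6.447 = BRL 180,047.44
BRL 180,047.44 ÷ 0.7061 = CNY 254,988.59
Profit = CNY 254,988.59 − CNY 249,000.00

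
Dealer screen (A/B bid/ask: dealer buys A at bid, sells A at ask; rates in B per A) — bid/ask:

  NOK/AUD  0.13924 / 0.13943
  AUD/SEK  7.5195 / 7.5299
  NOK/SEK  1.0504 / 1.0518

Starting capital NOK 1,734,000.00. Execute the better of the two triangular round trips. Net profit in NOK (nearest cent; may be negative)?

Net profit: NOK 835.78

Best loop NOK → SEK → AUD → NOK:
NOK 1,734,000.00 × 1.0504 (sell NOK at bid) = SEK 1,821,393.60
SEK 1,821,393.60 ÷ 7.5299 (buy AUD at ask) = AUD 241,888.15
AUD 241,888.15 ÷ 0.13943 (buy NOK at ask) = NOK 1,734,835.78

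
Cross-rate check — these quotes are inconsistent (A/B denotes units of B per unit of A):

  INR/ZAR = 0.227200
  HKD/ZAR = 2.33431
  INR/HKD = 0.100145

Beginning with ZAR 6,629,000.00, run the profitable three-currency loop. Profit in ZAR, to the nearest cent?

Profit: ZAR 191,677.15

Profitable loop is ZAR → INR → HKD → ZAR:
ZAR 6,629,000.00 ÷ 0.227200 = INR 29,176,936.62
INR 29,176,936.62 × 0.100145 = HKD 2,921,924.32
HKD 2,921,924.32 × 2.33431 = ZAR 6,820,677.15
Profit = ZAR 6,820,677.15 − ZAR 6,629,000.00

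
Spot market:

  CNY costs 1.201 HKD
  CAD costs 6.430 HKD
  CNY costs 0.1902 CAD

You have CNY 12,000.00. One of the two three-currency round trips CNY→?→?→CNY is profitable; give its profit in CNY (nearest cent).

Profit: CNY 219.68

Profitable loop is CNY → CAD → HKD → CNY:
CNY 12,000.00 × 0.1902 = CAD 2,282.40
CAD 2,282.40 × 6.430 = HKD 14,675.83
HKD 14,675.83 ÷ 1.201 = CNY 12,219.68
Profit = CNY 12,219.68 − CNY 12,000.00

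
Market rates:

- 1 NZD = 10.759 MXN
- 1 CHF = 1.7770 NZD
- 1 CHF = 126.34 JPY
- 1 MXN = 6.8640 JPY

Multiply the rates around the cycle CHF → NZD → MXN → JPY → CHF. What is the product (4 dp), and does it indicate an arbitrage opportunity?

Around CHF → NZD → MXN → JPY → CHF: 1 × 1.7770 × 10.759 × 6.8640 ÷ 126.34 = 1.038713
Product > 1; profitable direction is CHF → NZD → MXN → JPY → CHF.

1.0387 (arbitrage exists)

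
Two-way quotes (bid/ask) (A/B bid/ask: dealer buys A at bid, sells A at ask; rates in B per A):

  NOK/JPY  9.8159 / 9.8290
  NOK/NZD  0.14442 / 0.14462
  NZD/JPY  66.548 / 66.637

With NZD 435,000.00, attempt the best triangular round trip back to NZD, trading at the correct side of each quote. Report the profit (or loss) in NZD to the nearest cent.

Best loop NZD → NOK → JPY → NZD:
NZD 435,000.00 ÷ 0.14462 (buy NOK at ask) = NOK 3,007,882.73
NOK 3,007,882.73 × 9.8159 (sell NOK at bid) = JPY 29,525,076
JPY 29,525,076 ÷ 66.637 (buy NZD at ask) = NZD 443,073.31

Net profit: NZD 8,073.31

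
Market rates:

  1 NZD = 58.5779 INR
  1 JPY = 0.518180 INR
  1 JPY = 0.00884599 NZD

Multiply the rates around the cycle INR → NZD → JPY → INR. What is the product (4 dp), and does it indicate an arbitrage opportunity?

1.0000 (no arbitrage)

Around INR → NZD → JPY → INR: 1 ÷ 58.5779 ÷ 0.00884599 × 0.518180 = 1.000001
Product ≈ 1 (deviation 0.000%, within rounding noise).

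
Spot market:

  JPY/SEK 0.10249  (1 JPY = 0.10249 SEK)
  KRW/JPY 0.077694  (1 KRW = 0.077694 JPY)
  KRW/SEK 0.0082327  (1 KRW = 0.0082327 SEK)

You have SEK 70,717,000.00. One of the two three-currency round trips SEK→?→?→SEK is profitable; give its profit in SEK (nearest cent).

Profitable loop is SEK → JPY → KRW → SEK:
SEK 70,717,000.00 ÷ 0.10249 = JPY 689,989,267
JPY 689,989,267 ÷ 0.077694 = KRW 8,880,856,530
KRW 8,880,856,530 × 0.0082327 = SEK 73,113,427.55
Profit = SEK 73,113,427.55 − SEK 70,717,000.00

Profit: SEK 2,396,427.55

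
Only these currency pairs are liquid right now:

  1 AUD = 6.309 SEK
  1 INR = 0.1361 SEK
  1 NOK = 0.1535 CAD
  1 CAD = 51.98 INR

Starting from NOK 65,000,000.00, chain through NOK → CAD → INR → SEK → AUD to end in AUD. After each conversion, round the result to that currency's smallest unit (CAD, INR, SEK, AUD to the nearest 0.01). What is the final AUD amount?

NOK 65,000,000.00 × 0.1535 = CAD 9,977,500.00
CAD 9,977,500.00 × 51.98 = INR 518,630,450.00
INR 518,630,450.00 × 0.1361 = SEK 70,585,604.25
SEK 70,585,604.25 ÷ 6.309 = AUD 11,188,081.19

AUD 11,188,081.19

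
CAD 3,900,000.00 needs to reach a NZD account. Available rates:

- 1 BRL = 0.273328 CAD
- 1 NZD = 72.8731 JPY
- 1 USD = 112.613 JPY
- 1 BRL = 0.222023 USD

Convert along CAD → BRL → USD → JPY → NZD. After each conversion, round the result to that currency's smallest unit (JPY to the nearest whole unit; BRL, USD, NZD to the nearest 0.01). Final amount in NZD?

NZD 4,895,530.19

CAD 3,900,000.00 ÷ 0.273328 = BRL 14,268,571.09
BRL 14,268,571.09 × 0.222023 = USD 3,167,950.96
USD 3,167,950.96 × 112.613 = JPY 356,752,461
JPY 356,752,461 ÷ 72.8731 = NZD 4,895,530.19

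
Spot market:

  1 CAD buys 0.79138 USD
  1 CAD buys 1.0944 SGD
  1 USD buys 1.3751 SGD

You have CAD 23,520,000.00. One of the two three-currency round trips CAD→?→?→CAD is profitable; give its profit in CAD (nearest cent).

Profit: CAD 133,425.77

Profitable loop is CAD → SGD → USD → CAD:
CAD 23,520,000.00 × 1.0944 = SGD 25,740,288.00
SGD 25,740,288.00 ÷ 1.3751 = USD 18,718,848.08
USD 18,718,848.08 ÷ 0.79138 = CAD 23,653,425.77
Profit = CAD 23,653,425.77 − CAD 23,520,000.00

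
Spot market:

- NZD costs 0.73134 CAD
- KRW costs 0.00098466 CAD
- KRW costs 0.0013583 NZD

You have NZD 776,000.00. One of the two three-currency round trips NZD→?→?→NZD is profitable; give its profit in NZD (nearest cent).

Profitable loop is NZD → CAD → KRW → NZD:
NZD 776,000.00 × 0.73134 = CAD 567,519.84
CAD 567,519.84 ÷ 0.00098466 = KRW 576,361,221
KRW 576,361,221 × 0.0013583 = NZD 782,871.45
Profit = NZD 782,871.45 − NZD 776,000.00

Profit: NZD 6,871.45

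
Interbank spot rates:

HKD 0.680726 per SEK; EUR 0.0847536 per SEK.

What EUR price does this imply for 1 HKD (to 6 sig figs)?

HKD/EUR = 0.124505

1 HKD ÷ 0.680726 = 1.46902 SEK
1.46902 SEK × 0.0847536 = 0.124505 EUR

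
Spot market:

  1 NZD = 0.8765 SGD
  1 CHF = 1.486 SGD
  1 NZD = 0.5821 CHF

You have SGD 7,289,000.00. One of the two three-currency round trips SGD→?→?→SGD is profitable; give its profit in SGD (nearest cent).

Profitable loop is SGD → CHF → NZD → SGD:
SGD 7,289,000.00 ÷ 1.486 = CHF 4,905,114.40
CHF 4,905,114.40 ÷ 0.5821 = NZD 8,426,583.75
NZD 8,426,583.75 × 0.8765 = SGD 7,385,900.66
Profit = SGD 7,385,900.66 − SGD 7,289,000.00

Profit: SGD 96,900.66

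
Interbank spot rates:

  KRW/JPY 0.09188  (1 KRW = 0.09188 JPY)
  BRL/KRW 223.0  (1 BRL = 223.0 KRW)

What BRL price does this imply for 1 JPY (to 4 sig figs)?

1 JPY ÷ 0.09188 = 10.8838 KRW
10.8838 KRW ÷ 223.0 = 0.0488061 BRL

JPY/BRL = 0.04881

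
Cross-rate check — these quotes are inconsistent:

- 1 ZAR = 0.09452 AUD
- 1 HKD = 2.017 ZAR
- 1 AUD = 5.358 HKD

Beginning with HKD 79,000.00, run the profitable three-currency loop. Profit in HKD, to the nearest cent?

Profitable loop is HKD → ZAR → AUD → HKD:
HKD 79,000.00 × 2.017 = ZAR 159,343.00
ZAR 159,343.00 × 0.09452 = AUD 15,061.10
AUD 15,061.10 × 5.358 = HKD 80,697.38
Profit = HKD 80,697.38 − HKD 79,000.00

Profit: HKD 1,697.38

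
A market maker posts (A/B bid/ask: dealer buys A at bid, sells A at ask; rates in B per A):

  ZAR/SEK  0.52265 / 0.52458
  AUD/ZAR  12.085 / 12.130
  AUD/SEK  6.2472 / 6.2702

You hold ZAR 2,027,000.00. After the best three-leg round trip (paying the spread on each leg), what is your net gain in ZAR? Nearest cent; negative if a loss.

Best loop ZAR → SEK → AUD → ZAR:
ZAR 2,027,000.00 × 0.52265 (sell ZAR at bid) = SEK 1,059,411.55
SEK 1,059,411.55 ÷ 6.2702 (buy AUD at ask) = AUD 168,959.77
AUD 168,959.77 × 12.085 (sell AUD at bid) = ZAR 2,041,878.82

Net profit: ZAR 14,878.82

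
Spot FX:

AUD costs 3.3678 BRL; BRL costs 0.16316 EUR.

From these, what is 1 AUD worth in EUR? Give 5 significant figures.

1 AUD × 3.3678 = 3.3678 BRL
3.3678 BRL × 0.16316 = 0.54949 EUR

AUD/EUR = 0.54949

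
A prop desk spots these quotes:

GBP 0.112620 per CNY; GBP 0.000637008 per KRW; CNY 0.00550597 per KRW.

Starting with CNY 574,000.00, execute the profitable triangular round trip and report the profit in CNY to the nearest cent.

Profit: CNY 15,667.80

Profitable loop is CNY → KRW → GBP → CNY:
CNY 574,000.00 ÷ 0.00550597 = KRW 104,250,477
KRW 104,250,477 × 0.000637008 = GBP 66,408.39
GBP 66,408.39 ÷ 0.112620 = CNY 589,667.80
Profit = CNY 589,667.80 − CNY 574,000.00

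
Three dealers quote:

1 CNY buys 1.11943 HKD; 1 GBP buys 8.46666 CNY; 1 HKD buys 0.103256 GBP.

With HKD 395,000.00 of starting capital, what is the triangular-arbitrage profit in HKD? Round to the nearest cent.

Profitable loop is HKD → CNY → GBP → HKD:
HKD 395,000.00 ÷ 1.11943 = CNY 352,858.15
CNY 352,858.15 ÷ 8.46666 = GBP 41,676.19
GBP 41,676.19 ÷ 0.103256 = HKD 403,620.05
Profit = HKD 403,620.05 − HKD 395,000.00

Profit: HKD 8,620.05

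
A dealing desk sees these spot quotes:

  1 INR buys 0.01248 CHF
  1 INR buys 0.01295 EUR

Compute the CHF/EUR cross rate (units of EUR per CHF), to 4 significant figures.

CHF/EUR = 1.038

1 CHF ÷ 0.01248 = 80.1282 INR
80.1282 INR × 0.01295 = 1.03766 EUR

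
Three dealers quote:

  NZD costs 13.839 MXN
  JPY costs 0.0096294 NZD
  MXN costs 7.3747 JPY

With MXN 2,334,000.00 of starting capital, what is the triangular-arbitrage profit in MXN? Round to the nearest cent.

Profitable loop is MXN → NZD → JPY → MXN:
MXN 2,334,000.00 ÷ 13.839 = NZD 168,653.80
NZD 168,653.80 ÷ 0.0096294 = JPY 17,514,467
JPY 17,514,467 ÷ 7.3747 = MXN 2,374,939.53
Profit = MXN 2,374,939.53 − MXN 2,334,000.00

Profit: MXN 40,939.53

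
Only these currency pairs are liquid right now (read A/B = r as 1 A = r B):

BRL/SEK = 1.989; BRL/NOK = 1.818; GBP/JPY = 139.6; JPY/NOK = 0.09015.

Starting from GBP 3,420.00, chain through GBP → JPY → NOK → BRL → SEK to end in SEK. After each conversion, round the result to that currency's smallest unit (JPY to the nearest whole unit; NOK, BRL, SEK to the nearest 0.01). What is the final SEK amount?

GBP 3,420.00 × 139.6 = JPY 477,432
JPY 477,432 × 0.09015 = NOK 43,040.49
NOK 43,040.49 ÷ 1.818 = BRL 23,674.64
BRL 23,674.64 × 1.989 = SEK 47,088.86

SEK 47,088.86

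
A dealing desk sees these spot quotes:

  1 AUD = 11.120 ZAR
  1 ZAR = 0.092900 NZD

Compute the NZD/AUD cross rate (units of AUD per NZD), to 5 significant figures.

1 NZD ÷ 0.092900 = 10.7643 ZAR
10.7643 ZAR ÷ 11.120 = 0.968009 AUD

NZD/AUD = 0.96801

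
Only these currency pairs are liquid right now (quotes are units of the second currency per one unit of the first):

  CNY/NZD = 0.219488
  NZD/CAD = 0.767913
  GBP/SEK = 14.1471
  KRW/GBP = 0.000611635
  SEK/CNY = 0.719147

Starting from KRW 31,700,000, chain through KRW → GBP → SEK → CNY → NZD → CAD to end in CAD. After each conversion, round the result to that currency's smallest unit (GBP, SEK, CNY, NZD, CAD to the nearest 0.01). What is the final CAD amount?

CAD 33,247.54

KRW 31,700,000 × 0.000611635 = GBP 19,388.83
GBP 19,388.83 × 14.1471 = SEK 274,295.72
SEK 274,295.72 × 0.719147 = CNY 197,258.94
CNY 197,258.94 × 0.219488 = NZD 43,295.97
NZD 43,295.97 × 0.767913 = CAD 33,247.54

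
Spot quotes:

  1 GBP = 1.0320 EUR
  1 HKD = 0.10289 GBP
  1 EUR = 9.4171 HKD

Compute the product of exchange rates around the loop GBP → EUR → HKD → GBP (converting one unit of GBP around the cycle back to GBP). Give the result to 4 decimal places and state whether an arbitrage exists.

0.9999 (no arbitrage)

Around GBP → EUR → HKD → GBP: 1 × 1.0320 × 9.4171 × 0.10289 = 0.999931
Product ≈ 1 (deviation 0.007%, within rounding noise).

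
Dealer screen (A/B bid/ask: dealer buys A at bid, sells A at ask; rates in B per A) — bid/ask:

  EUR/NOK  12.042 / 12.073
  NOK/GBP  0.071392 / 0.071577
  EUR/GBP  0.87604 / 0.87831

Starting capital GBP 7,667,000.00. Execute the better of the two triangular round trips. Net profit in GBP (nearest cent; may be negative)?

Net profit: GBP 105,499.58

Best loop GBP → NOK → EUR → GBP:
GBP 7,667,000.00 ÷ 0.071577 (buy NOK at ask) = NOK 107,115,414.17
NOK 107,115,414.17 ÷ 12.073 (buy EUR at ask) = EUR 8,872,311.29
EUR 8,872,311.29 × 0.87604 (sell EUR at bid) = GBP 7,772,499.58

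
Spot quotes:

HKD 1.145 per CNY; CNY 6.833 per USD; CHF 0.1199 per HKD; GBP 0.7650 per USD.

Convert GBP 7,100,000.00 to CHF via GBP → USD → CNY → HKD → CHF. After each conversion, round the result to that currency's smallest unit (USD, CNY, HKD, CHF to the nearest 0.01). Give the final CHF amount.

CHF 8,706,287.49

GBP 7,100,000.00 ÷ 0.7650 = USD 9,281,045.75
USD 9,281,045.75 × 6.833 = CNY 63,417,385.61
CNY 63,417,385.61 × 1.145 = HKD 72,612,906.52
HKD 72,612,906.52 × 0.1199 = CHF 8,706,287.49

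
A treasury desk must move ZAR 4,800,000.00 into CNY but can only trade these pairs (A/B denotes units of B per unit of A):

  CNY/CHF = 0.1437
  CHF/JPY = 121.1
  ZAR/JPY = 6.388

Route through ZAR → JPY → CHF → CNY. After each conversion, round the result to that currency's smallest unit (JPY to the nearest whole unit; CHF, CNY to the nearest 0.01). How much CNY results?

CNY 1,761,997.29

ZAR 4,800,000.00 × 6.388 = JPY 30,662,400
JPY 30,662,400 ÷ 121.1 = CHF 253,199.01
CHF 253,199.01 ÷ 0.1437 = CNY 1,761,997.29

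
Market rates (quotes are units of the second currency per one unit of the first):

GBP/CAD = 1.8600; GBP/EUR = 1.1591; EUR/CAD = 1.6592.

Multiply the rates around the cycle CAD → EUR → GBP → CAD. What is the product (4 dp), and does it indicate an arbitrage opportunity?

Around CAD → EUR → GBP → CAD: 1 ÷ 1.6592 ÷ 1.1591 × 1.8600 = 0.967149
Product < 1; profitable direction is CAD → GBP → EUR → CAD.

0.9671 (arbitrage exists)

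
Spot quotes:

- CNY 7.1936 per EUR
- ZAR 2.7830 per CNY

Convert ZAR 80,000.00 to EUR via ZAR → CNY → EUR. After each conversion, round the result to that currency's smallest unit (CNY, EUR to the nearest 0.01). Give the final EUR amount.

ZAR 80,000.00 ÷ 2.7830 = CNY 28,745.96
CNY 28,745.96 ÷ 7.1936 = EUR 3,996.05

EUR 3,996.05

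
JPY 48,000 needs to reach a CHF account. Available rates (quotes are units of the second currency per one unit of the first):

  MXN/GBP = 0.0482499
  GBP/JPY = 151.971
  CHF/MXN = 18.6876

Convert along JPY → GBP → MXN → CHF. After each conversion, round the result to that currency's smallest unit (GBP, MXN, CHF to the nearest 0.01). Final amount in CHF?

JPY 48,000 ÷ 151.971 = GBP 315.85
GBP 315.85 ÷ 0.0482499 = MXN 6,546.13
MXN 6,546.13 ÷ 18.6876 = CHF 350.29

CHF 350.29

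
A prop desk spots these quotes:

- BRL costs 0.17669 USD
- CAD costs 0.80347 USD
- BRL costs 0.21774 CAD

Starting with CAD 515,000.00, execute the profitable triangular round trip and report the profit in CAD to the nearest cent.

Profit: CAD 5,129.30

Profitable loop is CAD → BRL → USD → CAD:
CAD 515,000.00 ÷ 0.21774 = BRL 2,365,206.21
BRL 2,365,206.21 × 0.17669 = USD 417,908.29
USD 417,908.29 ÷ 0.80347 = CAD 520,129.30
Profit = CAD 520,129.30 − CAD 515,000.00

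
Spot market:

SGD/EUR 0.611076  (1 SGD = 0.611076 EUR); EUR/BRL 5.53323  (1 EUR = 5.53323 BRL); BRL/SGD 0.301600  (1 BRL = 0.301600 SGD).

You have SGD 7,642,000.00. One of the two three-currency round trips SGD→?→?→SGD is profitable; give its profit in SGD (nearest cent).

Profitable loop is SGD → EUR → BRL → SGD:
SGD 7,642,000.00 × 0.611076 = EUR 4,669,842.79
EUR 4,669,842.79 × 5.53323 = BRL 25,839,314.23
BRL 25,839,314.23 × 0.301600 = SGD 7,793,137.17
Profit = SGD 7,793,137.17 − SGD 7,642,000.00

Profit: SGD 151,137.17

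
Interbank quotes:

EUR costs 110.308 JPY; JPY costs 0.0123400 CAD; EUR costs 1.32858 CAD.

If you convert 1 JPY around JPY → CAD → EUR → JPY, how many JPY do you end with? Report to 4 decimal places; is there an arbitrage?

1.0246 (arbitrage exists)

Around JPY → CAD → EUR → JPY: 1 × 0.0123400 ÷ 1.32858 × 110.308 = 1.024553
Product > 1; profitable direction is JPY → CAD → EUR → JPY.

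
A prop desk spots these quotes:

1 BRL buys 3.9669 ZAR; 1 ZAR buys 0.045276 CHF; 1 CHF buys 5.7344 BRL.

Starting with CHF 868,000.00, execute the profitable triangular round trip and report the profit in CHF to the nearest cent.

Profit: CHF 25,978.37

Profitable loop is CHF → BRL → ZAR → CHF:
CHF 868,000.00 × 5.7344 = BRL 4,977,459.20
BRL 4,977,459.20 × 3.9669 = ZAR 19,745,082.90
ZAR 19,745,082.90 × 0.045276 = CHF 893,978.37
Profit = CHF 893,978.37 − CHF 868,000.00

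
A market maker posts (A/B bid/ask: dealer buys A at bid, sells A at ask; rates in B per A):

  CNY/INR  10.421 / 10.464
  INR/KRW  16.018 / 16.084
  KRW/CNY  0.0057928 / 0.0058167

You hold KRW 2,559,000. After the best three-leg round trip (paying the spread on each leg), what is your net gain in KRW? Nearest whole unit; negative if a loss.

Best loop KRW → INR → CNY → KRW:
KRW 2,559,000 ÷ 16.084 (buy INR at ask) = INR 159,102.21
INR 159,102.21 ÷ 10.464 (buy CNY at ask) = CNY 15,204.72
CNY 15,204.72 ÷ 0.0058167 (buy KRW at ask) = KRW 2,613,977

Net profit: KRW 54,977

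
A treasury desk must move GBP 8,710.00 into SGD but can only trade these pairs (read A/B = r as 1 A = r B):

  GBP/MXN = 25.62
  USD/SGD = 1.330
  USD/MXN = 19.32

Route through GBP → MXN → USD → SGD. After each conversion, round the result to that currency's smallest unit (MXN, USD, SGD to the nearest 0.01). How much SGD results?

GBP 8,710.00 × 25.62 = MXN 223,150.20
MXN 223,150.20 ÷ 19.32 = USD 11,550.22
USD 11,550.22 × 1.330 = SGD 15,361.79

SGD 15,361.79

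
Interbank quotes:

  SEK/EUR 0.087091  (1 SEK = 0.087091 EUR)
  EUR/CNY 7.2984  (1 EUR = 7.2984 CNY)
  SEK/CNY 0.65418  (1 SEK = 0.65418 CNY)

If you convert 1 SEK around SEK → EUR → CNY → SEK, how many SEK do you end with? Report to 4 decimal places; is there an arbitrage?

Around SEK → EUR → CNY → SEK: 1 × 0.087091 × 7.2984 ÷ 0.65418 = 0.971636
Product < 1; profitable direction is SEK → CNY → EUR → SEK.

0.9716 (arbitrage exists)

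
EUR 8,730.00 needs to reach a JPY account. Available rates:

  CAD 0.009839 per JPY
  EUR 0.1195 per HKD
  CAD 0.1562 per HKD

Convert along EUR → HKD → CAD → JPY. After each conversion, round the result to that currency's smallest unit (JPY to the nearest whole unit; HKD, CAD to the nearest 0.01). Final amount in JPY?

JPY 1,159,782

EUR 8,730.00 ÷ 0.1195 = HKD 73,054.39
HKD 73,054.39 × 0.1562 = CAD 11,411.10
CAD 11,411.10 ÷ 0.009839 = JPY 1,159,782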